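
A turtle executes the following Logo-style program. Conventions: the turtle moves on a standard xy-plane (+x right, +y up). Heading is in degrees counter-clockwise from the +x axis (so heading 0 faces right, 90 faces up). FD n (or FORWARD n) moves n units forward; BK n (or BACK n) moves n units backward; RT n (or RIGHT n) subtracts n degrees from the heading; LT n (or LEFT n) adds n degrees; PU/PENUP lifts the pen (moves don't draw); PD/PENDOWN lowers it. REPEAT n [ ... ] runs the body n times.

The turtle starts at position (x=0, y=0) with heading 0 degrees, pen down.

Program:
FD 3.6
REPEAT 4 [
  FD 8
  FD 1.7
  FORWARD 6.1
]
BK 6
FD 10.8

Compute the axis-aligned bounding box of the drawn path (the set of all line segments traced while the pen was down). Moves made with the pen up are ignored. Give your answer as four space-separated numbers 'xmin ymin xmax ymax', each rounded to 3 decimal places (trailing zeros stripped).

Executing turtle program step by step:
Start: pos=(0,0), heading=0, pen down
FD 3.6: (0,0) -> (3.6,0) [heading=0, draw]
REPEAT 4 [
  -- iteration 1/4 --
  FD 8: (3.6,0) -> (11.6,0) [heading=0, draw]
  FD 1.7: (11.6,0) -> (13.3,0) [heading=0, draw]
  FD 6.1: (13.3,0) -> (19.4,0) [heading=0, draw]
  -- iteration 2/4 --
  FD 8: (19.4,0) -> (27.4,0) [heading=0, draw]
  FD 1.7: (27.4,0) -> (29.1,0) [heading=0, draw]
  FD 6.1: (29.1,0) -> (35.2,0) [heading=0, draw]
  -- iteration 3/4 --
  FD 8: (35.2,0) -> (43.2,0) [heading=0, draw]
  FD 1.7: (43.2,0) -> (44.9,0) [heading=0, draw]
  FD 6.1: (44.9,0) -> (51,0) [heading=0, draw]
  -- iteration 4/4 --
  FD 8: (51,0) -> (59,0) [heading=0, draw]
  FD 1.7: (59,0) -> (60.7,0) [heading=0, draw]
  FD 6.1: (60.7,0) -> (66.8,0) [heading=0, draw]
]
BK 6: (66.8,0) -> (60.8,0) [heading=0, draw]
FD 10.8: (60.8,0) -> (71.6,0) [heading=0, draw]
Final: pos=(71.6,0), heading=0, 15 segment(s) drawn

Segment endpoints: x in {0, 3.6, 11.6, 13.3, 19.4, 27.4, 29.1, 35.2, 43.2, 44.9, 51, 59, 60.7, 60.8, 66.8, 71.6}, y in {0}
xmin=0, ymin=0, xmax=71.6, ymax=0

Answer: 0 0 71.6 0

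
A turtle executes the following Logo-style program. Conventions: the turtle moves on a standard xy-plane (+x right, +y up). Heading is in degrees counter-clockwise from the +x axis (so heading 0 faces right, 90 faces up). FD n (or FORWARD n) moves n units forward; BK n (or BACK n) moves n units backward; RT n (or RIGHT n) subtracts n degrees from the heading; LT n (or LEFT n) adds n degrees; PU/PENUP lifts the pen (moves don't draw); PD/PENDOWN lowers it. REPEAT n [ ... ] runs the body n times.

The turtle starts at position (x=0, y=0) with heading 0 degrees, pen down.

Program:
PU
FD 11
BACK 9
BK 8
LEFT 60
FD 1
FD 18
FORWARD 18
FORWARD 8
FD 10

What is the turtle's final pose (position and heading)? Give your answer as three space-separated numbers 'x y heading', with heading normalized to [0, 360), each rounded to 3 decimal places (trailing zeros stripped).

Answer: 21.5 47.631 60

Derivation:
Executing turtle program step by step:
Start: pos=(0,0), heading=0, pen down
PU: pen up
FD 11: (0,0) -> (11,0) [heading=0, move]
BK 9: (11,0) -> (2,0) [heading=0, move]
BK 8: (2,0) -> (-6,0) [heading=0, move]
LT 60: heading 0 -> 60
FD 1: (-6,0) -> (-5.5,0.866) [heading=60, move]
FD 18: (-5.5,0.866) -> (3.5,16.454) [heading=60, move]
FD 18: (3.5,16.454) -> (12.5,32.043) [heading=60, move]
FD 8: (12.5,32.043) -> (16.5,38.971) [heading=60, move]
FD 10: (16.5,38.971) -> (21.5,47.631) [heading=60, move]
Final: pos=(21.5,47.631), heading=60, 0 segment(s) drawn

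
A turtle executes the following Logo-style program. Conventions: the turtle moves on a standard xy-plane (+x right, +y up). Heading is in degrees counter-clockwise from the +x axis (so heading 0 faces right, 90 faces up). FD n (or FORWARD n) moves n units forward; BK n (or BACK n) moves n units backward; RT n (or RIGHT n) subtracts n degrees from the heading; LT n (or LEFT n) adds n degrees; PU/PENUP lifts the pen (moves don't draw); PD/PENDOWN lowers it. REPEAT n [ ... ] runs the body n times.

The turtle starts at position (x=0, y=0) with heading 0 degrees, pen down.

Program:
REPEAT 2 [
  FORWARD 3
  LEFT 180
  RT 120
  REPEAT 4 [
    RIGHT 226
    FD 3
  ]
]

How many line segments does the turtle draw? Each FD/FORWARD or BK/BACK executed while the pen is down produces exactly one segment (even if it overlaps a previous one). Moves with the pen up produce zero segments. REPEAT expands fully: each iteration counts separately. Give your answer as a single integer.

Executing turtle program step by step:
Start: pos=(0,0), heading=0, pen down
REPEAT 2 [
  -- iteration 1/2 --
  FD 3: (0,0) -> (3,0) [heading=0, draw]
  LT 180: heading 0 -> 180
  RT 120: heading 180 -> 60
  REPEAT 4 [
    -- iteration 1/4 --
    RT 226: heading 60 -> 194
    FD 3: (3,0) -> (0.089,-0.726) [heading=194, draw]
    -- iteration 2/4 --
    RT 226: heading 194 -> 328
    FD 3: (0.089,-0.726) -> (2.633,-2.316) [heading=328, draw]
    -- iteration 3/4 --
    RT 226: heading 328 -> 102
    FD 3: (2.633,-2.316) -> (2.01,0.619) [heading=102, draw]
    -- iteration 4/4 --
    RT 226: heading 102 -> 236
    FD 3: (2.01,0.619) -> (0.332,-1.868) [heading=236, draw]
  ]
  -- iteration 2/2 --
  FD 3: (0.332,-1.868) -> (-1.346,-4.355) [heading=236, draw]
  LT 180: heading 236 -> 56
  RT 120: heading 56 -> 296
  REPEAT 4 [
    -- iteration 1/4 --
    RT 226: heading 296 -> 70
    FD 3: (-1.346,-4.355) -> (-0.32,-1.536) [heading=70, draw]
    -- iteration 2/4 --
    RT 226: heading 70 -> 204
    FD 3: (-0.32,-1.536) -> (-3.06,-2.756) [heading=204, draw]
    -- iteration 3/4 --
    RT 226: heading 204 -> 338
    FD 3: (-3.06,-2.756) -> (-0.279,-3.88) [heading=338, draw]
    -- iteration 4/4 --
    RT 226: heading 338 -> 112
    FD 3: (-0.279,-3.88) -> (-1.402,-1.099) [heading=112, draw]
  ]
]
Final: pos=(-1.402,-1.099), heading=112, 10 segment(s) drawn
Segments drawn: 10

Answer: 10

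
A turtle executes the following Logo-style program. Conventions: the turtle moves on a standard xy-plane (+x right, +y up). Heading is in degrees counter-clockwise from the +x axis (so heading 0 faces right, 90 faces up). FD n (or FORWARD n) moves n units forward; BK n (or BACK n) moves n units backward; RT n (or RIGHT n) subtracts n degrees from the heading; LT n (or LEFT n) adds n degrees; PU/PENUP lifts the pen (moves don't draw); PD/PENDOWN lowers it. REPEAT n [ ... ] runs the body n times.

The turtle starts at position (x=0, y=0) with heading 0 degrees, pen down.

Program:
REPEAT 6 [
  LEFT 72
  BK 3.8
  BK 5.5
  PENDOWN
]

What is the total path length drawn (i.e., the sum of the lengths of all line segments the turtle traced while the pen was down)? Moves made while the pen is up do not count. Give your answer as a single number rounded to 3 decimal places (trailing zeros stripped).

Answer: 55.8

Derivation:
Executing turtle program step by step:
Start: pos=(0,0), heading=0, pen down
REPEAT 6 [
  -- iteration 1/6 --
  LT 72: heading 0 -> 72
  BK 3.8: (0,0) -> (-1.174,-3.614) [heading=72, draw]
  BK 5.5: (-1.174,-3.614) -> (-2.874,-8.845) [heading=72, draw]
  PD: pen down
  -- iteration 2/6 --
  LT 72: heading 72 -> 144
  BK 3.8: (-2.874,-8.845) -> (0.2,-11.078) [heading=144, draw]
  BK 5.5: (0.2,-11.078) -> (4.65,-14.311) [heading=144, draw]
  PD: pen down
  -- iteration 3/6 --
  LT 72: heading 144 -> 216
  BK 3.8: (4.65,-14.311) -> (7.724,-12.078) [heading=216, draw]
  BK 5.5: (7.724,-12.078) -> (12.174,-8.845) [heading=216, draw]
  PD: pen down
  -- iteration 4/6 --
  LT 72: heading 216 -> 288
  BK 3.8: (12.174,-8.845) -> (11,-5.231) [heading=288, draw]
  BK 5.5: (11,-5.231) -> (9.3,0) [heading=288, draw]
  PD: pen down
  -- iteration 5/6 --
  LT 72: heading 288 -> 0
  BK 3.8: (9.3,0) -> (5.5,0) [heading=0, draw]
  BK 5.5: (5.5,0) -> (0,0) [heading=0, draw]
  PD: pen down
  -- iteration 6/6 --
  LT 72: heading 0 -> 72
  BK 3.8: (0,0) -> (-1.174,-3.614) [heading=72, draw]
  BK 5.5: (-1.174,-3.614) -> (-2.874,-8.845) [heading=72, draw]
  PD: pen down
]
Final: pos=(-2.874,-8.845), heading=72, 12 segment(s) drawn

Segment lengths:
  seg 1: (0,0) -> (-1.174,-3.614), length = 3.8
  seg 2: (-1.174,-3.614) -> (-2.874,-8.845), length = 5.5
  seg 3: (-2.874,-8.845) -> (0.2,-11.078), length = 3.8
  seg 4: (0.2,-11.078) -> (4.65,-14.311), length = 5.5
  seg 5: (4.65,-14.311) -> (7.724,-12.078), length = 3.8
  seg 6: (7.724,-12.078) -> (12.174,-8.845), length = 5.5
  seg 7: (12.174,-8.845) -> (11,-5.231), length = 3.8
  seg 8: (11,-5.231) -> (9.3,0), length = 5.5
  seg 9: (9.3,0) -> (5.5,0), length = 3.8
  seg 10: (5.5,0) -> (0,0), length = 5.5
  seg 11: (0,0) -> (-1.174,-3.614), length = 3.8
  seg 12: (-1.174,-3.614) -> (-2.874,-8.845), length = 5.5
Total = 55.8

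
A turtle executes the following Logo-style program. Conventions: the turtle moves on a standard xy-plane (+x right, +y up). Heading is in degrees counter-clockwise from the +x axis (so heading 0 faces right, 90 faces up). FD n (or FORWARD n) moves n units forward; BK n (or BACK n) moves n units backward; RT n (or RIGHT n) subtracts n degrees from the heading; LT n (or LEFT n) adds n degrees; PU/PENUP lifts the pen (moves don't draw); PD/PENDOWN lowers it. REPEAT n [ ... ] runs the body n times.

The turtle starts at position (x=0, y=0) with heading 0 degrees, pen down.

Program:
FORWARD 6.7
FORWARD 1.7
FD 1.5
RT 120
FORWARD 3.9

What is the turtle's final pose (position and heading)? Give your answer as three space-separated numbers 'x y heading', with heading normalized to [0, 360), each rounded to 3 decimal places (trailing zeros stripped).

Executing turtle program step by step:
Start: pos=(0,0), heading=0, pen down
FD 6.7: (0,0) -> (6.7,0) [heading=0, draw]
FD 1.7: (6.7,0) -> (8.4,0) [heading=0, draw]
FD 1.5: (8.4,0) -> (9.9,0) [heading=0, draw]
RT 120: heading 0 -> 240
FD 3.9: (9.9,0) -> (7.95,-3.377) [heading=240, draw]
Final: pos=(7.95,-3.377), heading=240, 4 segment(s) drawn

Answer: 7.95 -3.377 240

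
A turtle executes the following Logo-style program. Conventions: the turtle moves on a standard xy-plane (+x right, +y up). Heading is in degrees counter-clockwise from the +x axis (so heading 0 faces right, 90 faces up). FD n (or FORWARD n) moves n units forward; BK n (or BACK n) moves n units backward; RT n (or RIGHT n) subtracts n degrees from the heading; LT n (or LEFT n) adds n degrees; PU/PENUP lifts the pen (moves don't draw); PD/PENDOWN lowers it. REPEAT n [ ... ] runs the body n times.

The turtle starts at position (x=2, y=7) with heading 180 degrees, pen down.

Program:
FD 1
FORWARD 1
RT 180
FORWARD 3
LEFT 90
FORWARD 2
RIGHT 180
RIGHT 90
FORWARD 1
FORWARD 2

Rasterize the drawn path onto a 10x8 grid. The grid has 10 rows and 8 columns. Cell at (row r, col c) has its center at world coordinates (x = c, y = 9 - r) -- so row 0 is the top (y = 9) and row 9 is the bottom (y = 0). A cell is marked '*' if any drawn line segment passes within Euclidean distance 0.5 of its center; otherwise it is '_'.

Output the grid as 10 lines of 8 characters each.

Segment 0: (2,7) -> (1,7)
Segment 1: (1,7) -> (0,7)
Segment 2: (0,7) -> (3,7)
Segment 3: (3,7) -> (3,9)
Segment 4: (3,9) -> (2,9)
Segment 5: (2,9) -> (0,9)

Answer: ****____
___*____
****____
________
________
________
________
________
________
________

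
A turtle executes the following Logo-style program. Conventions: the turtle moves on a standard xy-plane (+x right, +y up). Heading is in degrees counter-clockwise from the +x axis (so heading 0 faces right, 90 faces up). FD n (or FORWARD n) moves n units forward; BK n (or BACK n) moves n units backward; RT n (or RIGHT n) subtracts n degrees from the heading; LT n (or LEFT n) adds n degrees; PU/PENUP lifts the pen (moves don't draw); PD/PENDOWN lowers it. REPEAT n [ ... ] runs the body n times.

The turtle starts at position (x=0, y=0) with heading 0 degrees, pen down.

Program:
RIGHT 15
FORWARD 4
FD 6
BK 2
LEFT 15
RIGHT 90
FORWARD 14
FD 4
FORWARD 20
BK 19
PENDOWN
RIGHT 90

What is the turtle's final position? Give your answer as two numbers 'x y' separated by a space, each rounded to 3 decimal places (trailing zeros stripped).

Executing turtle program step by step:
Start: pos=(0,0), heading=0, pen down
RT 15: heading 0 -> 345
FD 4: (0,0) -> (3.864,-1.035) [heading=345, draw]
FD 6: (3.864,-1.035) -> (9.659,-2.588) [heading=345, draw]
BK 2: (9.659,-2.588) -> (7.727,-2.071) [heading=345, draw]
LT 15: heading 345 -> 0
RT 90: heading 0 -> 270
FD 14: (7.727,-2.071) -> (7.727,-16.071) [heading=270, draw]
FD 4: (7.727,-16.071) -> (7.727,-20.071) [heading=270, draw]
FD 20: (7.727,-20.071) -> (7.727,-40.071) [heading=270, draw]
BK 19: (7.727,-40.071) -> (7.727,-21.071) [heading=270, draw]
PD: pen down
RT 90: heading 270 -> 180
Final: pos=(7.727,-21.071), heading=180, 7 segment(s) drawn

Answer: 7.727 -21.071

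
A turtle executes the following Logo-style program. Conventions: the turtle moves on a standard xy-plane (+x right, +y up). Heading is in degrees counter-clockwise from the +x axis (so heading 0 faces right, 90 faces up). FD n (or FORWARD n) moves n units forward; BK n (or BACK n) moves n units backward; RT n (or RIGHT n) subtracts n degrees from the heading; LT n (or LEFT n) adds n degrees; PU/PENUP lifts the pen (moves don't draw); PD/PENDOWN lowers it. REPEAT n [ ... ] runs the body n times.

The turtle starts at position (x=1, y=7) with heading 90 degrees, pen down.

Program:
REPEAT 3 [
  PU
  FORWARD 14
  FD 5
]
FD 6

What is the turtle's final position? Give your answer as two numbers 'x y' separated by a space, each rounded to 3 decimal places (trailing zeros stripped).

Executing turtle program step by step:
Start: pos=(1,7), heading=90, pen down
REPEAT 3 [
  -- iteration 1/3 --
  PU: pen up
  FD 14: (1,7) -> (1,21) [heading=90, move]
  FD 5: (1,21) -> (1,26) [heading=90, move]
  -- iteration 2/3 --
  PU: pen up
  FD 14: (1,26) -> (1,40) [heading=90, move]
  FD 5: (1,40) -> (1,45) [heading=90, move]
  -- iteration 3/3 --
  PU: pen up
  FD 14: (1,45) -> (1,59) [heading=90, move]
  FD 5: (1,59) -> (1,64) [heading=90, move]
]
FD 6: (1,64) -> (1,70) [heading=90, move]
Final: pos=(1,70), heading=90, 0 segment(s) drawn

Answer: 1 70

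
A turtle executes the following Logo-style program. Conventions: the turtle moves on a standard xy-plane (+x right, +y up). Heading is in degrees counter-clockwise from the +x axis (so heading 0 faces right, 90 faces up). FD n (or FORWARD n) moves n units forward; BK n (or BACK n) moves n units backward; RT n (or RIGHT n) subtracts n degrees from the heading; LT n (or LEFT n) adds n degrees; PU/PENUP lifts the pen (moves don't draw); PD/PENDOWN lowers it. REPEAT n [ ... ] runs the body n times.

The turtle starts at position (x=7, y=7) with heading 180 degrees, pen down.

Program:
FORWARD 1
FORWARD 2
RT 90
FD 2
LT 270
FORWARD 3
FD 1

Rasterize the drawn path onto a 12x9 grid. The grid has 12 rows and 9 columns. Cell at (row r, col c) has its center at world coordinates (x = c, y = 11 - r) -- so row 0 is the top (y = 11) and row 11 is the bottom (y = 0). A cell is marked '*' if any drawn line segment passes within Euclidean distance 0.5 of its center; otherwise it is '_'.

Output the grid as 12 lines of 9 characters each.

Answer: _________
_________
____*****
____*____
____****_
_________
_________
_________
_________
_________
_________
_________

Derivation:
Segment 0: (7,7) -> (6,7)
Segment 1: (6,7) -> (4,7)
Segment 2: (4,7) -> (4,9)
Segment 3: (4,9) -> (7,9)
Segment 4: (7,9) -> (8,9)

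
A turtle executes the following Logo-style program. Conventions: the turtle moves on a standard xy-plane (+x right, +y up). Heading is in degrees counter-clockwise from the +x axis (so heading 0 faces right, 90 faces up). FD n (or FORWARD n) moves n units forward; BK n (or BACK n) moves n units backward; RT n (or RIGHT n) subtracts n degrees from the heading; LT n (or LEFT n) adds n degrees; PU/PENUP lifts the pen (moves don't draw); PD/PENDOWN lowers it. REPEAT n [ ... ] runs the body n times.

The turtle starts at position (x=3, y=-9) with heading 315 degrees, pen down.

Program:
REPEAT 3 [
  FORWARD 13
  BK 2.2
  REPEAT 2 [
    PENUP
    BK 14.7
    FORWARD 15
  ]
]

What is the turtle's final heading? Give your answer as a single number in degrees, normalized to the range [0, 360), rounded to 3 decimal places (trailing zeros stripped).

Answer: 315

Derivation:
Executing turtle program step by step:
Start: pos=(3,-9), heading=315, pen down
REPEAT 3 [
  -- iteration 1/3 --
  FD 13: (3,-9) -> (12.192,-18.192) [heading=315, draw]
  BK 2.2: (12.192,-18.192) -> (10.637,-16.637) [heading=315, draw]
  REPEAT 2 [
    -- iteration 1/2 --
    PU: pen up
    BK 14.7: (10.637,-16.637) -> (0.242,-6.242) [heading=315, move]
    FD 15: (0.242,-6.242) -> (10.849,-16.849) [heading=315, move]
    -- iteration 2/2 --
    PU: pen up
    BK 14.7: (10.849,-16.849) -> (0.454,-6.454) [heading=315, move]
    FD 15: (0.454,-6.454) -> (11.061,-17.061) [heading=315, move]
  ]
  -- iteration 2/3 --
  FD 13: (11.061,-17.061) -> (20.253,-26.253) [heading=315, move]
  BK 2.2: (20.253,-26.253) -> (18.698,-24.698) [heading=315, move]
  REPEAT 2 [
    -- iteration 1/2 --
    PU: pen up
    BK 14.7: (18.698,-24.698) -> (8.303,-14.303) [heading=315, move]
    FD 15: (8.303,-14.303) -> (18.91,-24.91) [heading=315, move]
    -- iteration 2/2 --
    PU: pen up
    BK 14.7: (18.91,-24.91) -> (8.515,-14.515) [heading=315, move]
    FD 15: (8.515,-14.515) -> (19.122,-25.122) [heading=315, move]
  ]
  -- iteration 3/3 --
  FD 13: (19.122,-25.122) -> (28.314,-34.314) [heading=315, move]
  BK 2.2: (28.314,-34.314) -> (26.759,-32.759) [heading=315, move]
  REPEAT 2 [
    -- iteration 1/2 --
    PU: pen up
    BK 14.7: (26.759,-32.759) -> (16.364,-22.364) [heading=315, move]
    FD 15: (16.364,-22.364) -> (26.971,-32.971) [heading=315, move]
    -- iteration 2/2 --
    PU: pen up
    BK 14.7: (26.971,-32.971) -> (16.576,-22.576) [heading=315, move]
    FD 15: (16.576,-22.576) -> (27.183,-33.183) [heading=315, move]
  ]
]
Final: pos=(27.183,-33.183), heading=315, 2 segment(s) drawn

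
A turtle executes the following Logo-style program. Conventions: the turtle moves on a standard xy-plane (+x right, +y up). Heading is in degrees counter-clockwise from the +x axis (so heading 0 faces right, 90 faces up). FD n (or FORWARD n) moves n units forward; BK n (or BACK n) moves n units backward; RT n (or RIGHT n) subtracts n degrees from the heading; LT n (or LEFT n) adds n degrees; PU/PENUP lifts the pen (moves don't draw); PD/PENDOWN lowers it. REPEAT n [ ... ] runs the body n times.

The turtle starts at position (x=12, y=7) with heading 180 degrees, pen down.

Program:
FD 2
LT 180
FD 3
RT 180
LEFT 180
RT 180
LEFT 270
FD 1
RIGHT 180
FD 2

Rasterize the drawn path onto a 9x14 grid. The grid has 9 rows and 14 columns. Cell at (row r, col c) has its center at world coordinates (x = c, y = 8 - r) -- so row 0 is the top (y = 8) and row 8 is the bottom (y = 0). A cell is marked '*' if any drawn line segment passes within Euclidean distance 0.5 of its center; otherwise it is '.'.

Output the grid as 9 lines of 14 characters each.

Answer: .............*
..........****
.............*
..............
..............
..............
..............
..............
..............

Derivation:
Segment 0: (12,7) -> (10,7)
Segment 1: (10,7) -> (13,7)
Segment 2: (13,7) -> (13,8)
Segment 3: (13,8) -> (13,6)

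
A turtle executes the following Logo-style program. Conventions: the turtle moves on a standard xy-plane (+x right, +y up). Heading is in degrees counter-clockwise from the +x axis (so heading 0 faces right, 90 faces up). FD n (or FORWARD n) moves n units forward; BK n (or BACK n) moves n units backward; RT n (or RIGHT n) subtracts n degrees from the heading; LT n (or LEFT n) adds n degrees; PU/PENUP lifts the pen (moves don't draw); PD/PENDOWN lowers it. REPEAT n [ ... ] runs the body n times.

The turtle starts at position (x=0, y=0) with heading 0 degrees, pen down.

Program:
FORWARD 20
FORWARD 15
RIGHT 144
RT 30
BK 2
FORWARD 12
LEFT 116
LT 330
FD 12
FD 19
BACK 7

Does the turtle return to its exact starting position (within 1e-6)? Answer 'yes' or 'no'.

Executing turtle program step by step:
Start: pos=(0,0), heading=0, pen down
FD 20: (0,0) -> (20,0) [heading=0, draw]
FD 15: (20,0) -> (35,0) [heading=0, draw]
RT 144: heading 0 -> 216
RT 30: heading 216 -> 186
BK 2: (35,0) -> (36.989,0.209) [heading=186, draw]
FD 12: (36.989,0.209) -> (25.055,-1.045) [heading=186, draw]
LT 116: heading 186 -> 302
LT 330: heading 302 -> 272
FD 12: (25.055,-1.045) -> (25.474,-13.038) [heading=272, draw]
FD 19: (25.474,-13.038) -> (26.137,-32.026) [heading=272, draw]
BK 7: (26.137,-32.026) -> (25.892,-25.031) [heading=272, draw]
Final: pos=(25.892,-25.031), heading=272, 7 segment(s) drawn

Start position: (0, 0)
Final position: (25.892, -25.031)
Distance = 36.013; >= 1e-6 -> NOT closed

Answer: no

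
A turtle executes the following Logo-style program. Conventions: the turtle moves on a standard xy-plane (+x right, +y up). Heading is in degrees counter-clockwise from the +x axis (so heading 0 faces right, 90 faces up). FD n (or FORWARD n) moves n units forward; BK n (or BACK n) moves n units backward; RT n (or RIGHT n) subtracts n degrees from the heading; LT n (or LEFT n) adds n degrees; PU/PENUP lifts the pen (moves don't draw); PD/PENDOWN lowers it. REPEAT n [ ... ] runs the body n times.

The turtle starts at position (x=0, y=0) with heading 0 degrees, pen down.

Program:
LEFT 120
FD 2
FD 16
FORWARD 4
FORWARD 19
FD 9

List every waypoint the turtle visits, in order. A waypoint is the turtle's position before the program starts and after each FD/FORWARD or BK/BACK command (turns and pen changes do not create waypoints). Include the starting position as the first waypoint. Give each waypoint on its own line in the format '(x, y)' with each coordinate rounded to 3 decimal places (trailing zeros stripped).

Executing turtle program step by step:
Start: pos=(0,0), heading=0, pen down
LT 120: heading 0 -> 120
FD 2: (0,0) -> (-1,1.732) [heading=120, draw]
FD 16: (-1,1.732) -> (-9,15.588) [heading=120, draw]
FD 4: (-9,15.588) -> (-11,19.053) [heading=120, draw]
FD 19: (-11,19.053) -> (-20.5,35.507) [heading=120, draw]
FD 9: (-20.5,35.507) -> (-25,43.301) [heading=120, draw]
Final: pos=(-25,43.301), heading=120, 5 segment(s) drawn
Waypoints (6 total):
(0, 0)
(-1, 1.732)
(-9, 15.588)
(-11, 19.053)
(-20.5, 35.507)
(-25, 43.301)

Answer: (0, 0)
(-1, 1.732)
(-9, 15.588)
(-11, 19.053)
(-20.5, 35.507)
(-25, 43.301)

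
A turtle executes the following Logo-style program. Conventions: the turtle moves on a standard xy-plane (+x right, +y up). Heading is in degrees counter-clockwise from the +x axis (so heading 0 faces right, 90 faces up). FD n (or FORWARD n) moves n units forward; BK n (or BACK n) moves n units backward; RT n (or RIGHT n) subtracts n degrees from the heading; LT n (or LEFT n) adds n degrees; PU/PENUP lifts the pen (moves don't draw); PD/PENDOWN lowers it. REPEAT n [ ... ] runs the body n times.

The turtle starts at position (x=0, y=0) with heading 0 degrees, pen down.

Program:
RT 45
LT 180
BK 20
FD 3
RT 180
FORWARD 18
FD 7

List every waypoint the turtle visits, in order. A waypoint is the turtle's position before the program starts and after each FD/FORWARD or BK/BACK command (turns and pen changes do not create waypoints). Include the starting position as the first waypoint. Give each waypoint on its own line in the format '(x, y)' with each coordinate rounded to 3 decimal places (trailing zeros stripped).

Answer: (0, 0)
(14.142, -14.142)
(12.021, -12.021)
(24.749, -24.749)
(29.698, -29.698)

Derivation:
Executing turtle program step by step:
Start: pos=(0,0), heading=0, pen down
RT 45: heading 0 -> 315
LT 180: heading 315 -> 135
BK 20: (0,0) -> (14.142,-14.142) [heading=135, draw]
FD 3: (14.142,-14.142) -> (12.021,-12.021) [heading=135, draw]
RT 180: heading 135 -> 315
FD 18: (12.021,-12.021) -> (24.749,-24.749) [heading=315, draw]
FD 7: (24.749,-24.749) -> (29.698,-29.698) [heading=315, draw]
Final: pos=(29.698,-29.698), heading=315, 4 segment(s) drawn
Waypoints (5 total):
(0, 0)
(14.142, -14.142)
(12.021, -12.021)
(24.749, -24.749)
(29.698, -29.698)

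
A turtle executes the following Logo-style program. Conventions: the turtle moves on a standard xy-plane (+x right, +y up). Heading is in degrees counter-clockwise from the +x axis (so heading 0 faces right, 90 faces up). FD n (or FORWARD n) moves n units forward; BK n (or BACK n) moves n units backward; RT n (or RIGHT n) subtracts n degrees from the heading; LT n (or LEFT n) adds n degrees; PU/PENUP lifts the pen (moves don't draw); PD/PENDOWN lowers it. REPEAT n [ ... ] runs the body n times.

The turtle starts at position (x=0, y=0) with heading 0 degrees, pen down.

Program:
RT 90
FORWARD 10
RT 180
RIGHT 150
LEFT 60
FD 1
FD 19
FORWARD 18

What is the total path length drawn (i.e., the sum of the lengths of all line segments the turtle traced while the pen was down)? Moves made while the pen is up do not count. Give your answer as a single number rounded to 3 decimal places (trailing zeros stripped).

Answer: 48

Derivation:
Executing turtle program step by step:
Start: pos=(0,0), heading=0, pen down
RT 90: heading 0 -> 270
FD 10: (0,0) -> (0,-10) [heading=270, draw]
RT 180: heading 270 -> 90
RT 150: heading 90 -> 300
LT 60: heading 300 -> 0
FD 1: (0,-10) -> (1,-10) [heading=0, draw]
FD 19: (1,-10) -> (20,-10) [heading=0, draw]
FD 18: (20,-10) -> (38,-10) [heading=0, draw]
Final: pos=(38,-10), heading=0, 4 segment(s) drawn

Segment lengths:
  seg 1: (0,0) -> (0,-10), length = 10
  seg 2: (0,-10) -> (1,-10), length = 1
  seg 3: (1,-10) -> (20,-10), length = 19
  seg 4: (20,-10) -> (38,-10), length = 18
Total = 48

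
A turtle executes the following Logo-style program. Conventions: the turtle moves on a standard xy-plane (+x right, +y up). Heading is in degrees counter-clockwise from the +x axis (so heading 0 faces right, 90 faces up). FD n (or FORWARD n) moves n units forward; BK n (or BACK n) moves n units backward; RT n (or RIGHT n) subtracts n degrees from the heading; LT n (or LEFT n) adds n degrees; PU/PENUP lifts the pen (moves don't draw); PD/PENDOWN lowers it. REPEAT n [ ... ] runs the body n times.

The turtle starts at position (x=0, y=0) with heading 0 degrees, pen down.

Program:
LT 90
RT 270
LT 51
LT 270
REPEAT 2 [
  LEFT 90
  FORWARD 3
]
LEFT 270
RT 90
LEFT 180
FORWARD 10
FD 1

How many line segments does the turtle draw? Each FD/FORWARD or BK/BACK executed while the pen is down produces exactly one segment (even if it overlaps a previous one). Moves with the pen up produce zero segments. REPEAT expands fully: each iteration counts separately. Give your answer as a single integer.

Answer: 4

Derivation:
Executing turtle program step by step:
Start: pos=(0,0), heading=0, pen down
LT 90: heading 0 -> 90
RT 270: heading 90 -> 180
LT 51: heading 180 -> 231
LT 270: heading 231 -> 141
REPEAT 2 [
  -- iteration 1/2 --
  LT 90: heading 141 -> 231
  FD 3: (0,0) -> (-1.888,-2.331) [heading=231, draw]
  -- iteration 2/2 --
  LT 90: heading 231 -> 321
  FD 3: (-1.888,-2.331) -> (0.443,-4.219) [heading=321, draw]
]
LT 270: heading 321 -> 231
RT 90: heading 231 -> 141
LT 180: heading 141 -> 321
FD 10: (0.443,-4.219) -> (8.215,-10.513) [heading=321, draw]
FD 1: (8.215,-10.513) -> (8.992,-11.142) [heading=321, draw]
Final: pos=(8.992,-11.142), heading=321, 4 segment(s) drawn
Segments drawn: 4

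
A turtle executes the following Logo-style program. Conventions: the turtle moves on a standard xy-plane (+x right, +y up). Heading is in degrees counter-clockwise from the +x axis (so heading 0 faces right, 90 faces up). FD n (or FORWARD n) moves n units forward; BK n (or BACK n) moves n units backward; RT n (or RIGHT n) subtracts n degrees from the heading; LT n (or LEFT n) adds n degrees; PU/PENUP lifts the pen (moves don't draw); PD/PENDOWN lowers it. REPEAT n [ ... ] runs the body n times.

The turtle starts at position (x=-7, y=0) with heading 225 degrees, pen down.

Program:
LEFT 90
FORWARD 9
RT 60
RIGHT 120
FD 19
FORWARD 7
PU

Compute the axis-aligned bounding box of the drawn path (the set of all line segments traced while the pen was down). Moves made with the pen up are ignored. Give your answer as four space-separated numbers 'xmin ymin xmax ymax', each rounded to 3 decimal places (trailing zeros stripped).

Executing turtle program step by step:
Start: pos=(-7,0), heading=225, pen down
LT 90: heading 225 -> 315
FD 9: (-7,0) -> (-0.636,-6.364) [heading=315, draw]
RT 60: heading 315 -> 255
RT 120: heading 255 -> 135
FD 19: (-0.636,-6.364) -> (-14.071,7.071) [heading=135, draw]
FD 7: (-14.071,7.071) -> (-19.021,12.021) [heading=135, draw]
PU: pen up
Final: pos=(-19.021,12.021), heading=135, 3 segment(s) drawn

Segment endpoints: x in {-19.021, -14.071, -7, -0.636}, y in {-6.364, 0, 7.071, 12.021}
xmin=-19.021, ymin=-6.364, xmax=-0.636, ymax=12.021

Answer: -19.021 -6.364 -0.636 12.021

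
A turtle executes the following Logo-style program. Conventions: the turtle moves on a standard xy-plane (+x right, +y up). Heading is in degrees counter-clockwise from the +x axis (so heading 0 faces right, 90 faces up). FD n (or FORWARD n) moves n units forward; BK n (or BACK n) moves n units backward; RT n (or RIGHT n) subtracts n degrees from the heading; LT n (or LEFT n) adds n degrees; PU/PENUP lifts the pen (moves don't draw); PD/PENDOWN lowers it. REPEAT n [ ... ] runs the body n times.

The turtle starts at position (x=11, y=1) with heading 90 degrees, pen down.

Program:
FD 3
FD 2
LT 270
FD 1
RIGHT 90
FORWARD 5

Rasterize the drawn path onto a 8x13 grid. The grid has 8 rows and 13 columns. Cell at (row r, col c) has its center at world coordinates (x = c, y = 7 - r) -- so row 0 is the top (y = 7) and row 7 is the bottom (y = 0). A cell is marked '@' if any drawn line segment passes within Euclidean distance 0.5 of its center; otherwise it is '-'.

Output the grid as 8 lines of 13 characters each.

Segment 0: (11,1) -> (11,4)
Segment 1: (11,4) -> (11,6)
Segment 2: (11,6) -> (12,6)
Segment 3: (12,6) -> (12,1)

Answer: -------------
-----------@@
-----------@@
-----------@@
-----------@@
-----------@@
-----------@@
-------------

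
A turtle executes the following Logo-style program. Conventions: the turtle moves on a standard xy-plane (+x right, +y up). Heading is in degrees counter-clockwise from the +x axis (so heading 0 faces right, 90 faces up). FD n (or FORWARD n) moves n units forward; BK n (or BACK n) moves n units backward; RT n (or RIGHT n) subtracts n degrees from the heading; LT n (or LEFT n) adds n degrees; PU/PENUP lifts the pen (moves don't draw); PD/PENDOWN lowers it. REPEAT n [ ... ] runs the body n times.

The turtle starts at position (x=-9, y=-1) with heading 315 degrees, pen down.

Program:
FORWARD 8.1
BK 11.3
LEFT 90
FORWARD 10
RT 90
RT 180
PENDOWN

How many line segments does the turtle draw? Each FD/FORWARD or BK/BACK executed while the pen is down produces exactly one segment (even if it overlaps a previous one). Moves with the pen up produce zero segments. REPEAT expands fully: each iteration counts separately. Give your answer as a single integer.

Executing turtle program step by step:
Start: pos=(-9,-1), heading=315, pen down
FD 8.1: (-9,-1) -> (-3.272,-6.728) [heading=315, draw]
BK 11.3: (-3.272,-6.728) -> (-11.263,1.263) [heading=315, draw]
LT 90: heading 315 -> 45
FD 10: (-11.263,1.263) -> (-4.192,8.334) [heading=45, draw]
RT 90: heading 45 -> 315
RT 180: heading 315 -> 135
PD: pen down
Final: pos=(-4.192,8.334), heading=135, 3 segment(s) drawn
Segments drawn: 3

Answer: 3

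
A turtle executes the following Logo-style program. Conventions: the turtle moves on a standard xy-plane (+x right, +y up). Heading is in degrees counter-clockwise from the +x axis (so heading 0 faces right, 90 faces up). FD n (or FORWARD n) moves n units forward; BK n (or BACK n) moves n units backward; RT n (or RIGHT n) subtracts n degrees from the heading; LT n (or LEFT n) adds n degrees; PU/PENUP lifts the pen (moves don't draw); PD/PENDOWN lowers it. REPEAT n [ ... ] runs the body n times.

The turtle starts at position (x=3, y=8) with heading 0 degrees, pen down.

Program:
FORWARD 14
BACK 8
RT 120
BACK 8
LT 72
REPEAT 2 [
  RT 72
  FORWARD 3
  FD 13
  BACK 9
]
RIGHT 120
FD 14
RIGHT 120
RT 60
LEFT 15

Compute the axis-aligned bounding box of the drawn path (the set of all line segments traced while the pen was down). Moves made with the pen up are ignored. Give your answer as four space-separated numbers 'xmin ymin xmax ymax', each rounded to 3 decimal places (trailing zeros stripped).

Answer: -6.15 1.072 17 20.725

Derivation:
Executing turtle program step by step:
Start: pos=(3,8), heading=0, pen down
FD 14: (3,8) -> (17,8) [heading=0, draw]
BK 8: (17,8) -> (9,8) [heading=0, draw]
RT 120: heading 0 -> 240
BK 8: (9,8) -> (13,14.928) [heading=240, draw]
LT 72: heading 240 -> 312
REPEAT 2 [
  -- iteration 1/2 --
  RT 72: heading 312 -> 240
  FD 3: (13,14.928) -> (11.5,12.33) [heading=240, draw]
  FD 13: (11.5,12.33) -> (5,1.072) [heading=240, draw]
  BK 9: (5,1.072) -> (9.5,8.866) [heading=240, draw]
  -- iteration 2/2 --
  RT 72: heading 240 -> 168
  FD 3: (9.5,8.866) -> (6.566,9.49) [heading=168, draw]
  FD 13: (6.566,9.49) -> (-6.15,12.193) [heading=168, draw]
  BK 9: (-6.15,12.193) -> (2.653,10.321) [heading=168, draw]
]
RT 120: heading 168 -> 48
FD 14: (2.653,10.321) -> (12.021,20.725) [heading=48, draw]
RT 120: heading 48 -> 288
RT 60: heading 288 -> 228
LT 15: heading 228 -> 243
Final: pos=(12.021,20.725), heading=243, 10 segment(s) drawn

Segment endpoints: x in {-6.15, 2.653, 3, 5, 6.566, 9, 9.5, 11.5, 12.021, 13, 17}, y in {1.072, 8, 8.866, 9.49, 10.321, 12.193, 12.33, 14.928, 20.725}
xmin=-6.15, ymin=1.072, xmax=17, ymax=20.725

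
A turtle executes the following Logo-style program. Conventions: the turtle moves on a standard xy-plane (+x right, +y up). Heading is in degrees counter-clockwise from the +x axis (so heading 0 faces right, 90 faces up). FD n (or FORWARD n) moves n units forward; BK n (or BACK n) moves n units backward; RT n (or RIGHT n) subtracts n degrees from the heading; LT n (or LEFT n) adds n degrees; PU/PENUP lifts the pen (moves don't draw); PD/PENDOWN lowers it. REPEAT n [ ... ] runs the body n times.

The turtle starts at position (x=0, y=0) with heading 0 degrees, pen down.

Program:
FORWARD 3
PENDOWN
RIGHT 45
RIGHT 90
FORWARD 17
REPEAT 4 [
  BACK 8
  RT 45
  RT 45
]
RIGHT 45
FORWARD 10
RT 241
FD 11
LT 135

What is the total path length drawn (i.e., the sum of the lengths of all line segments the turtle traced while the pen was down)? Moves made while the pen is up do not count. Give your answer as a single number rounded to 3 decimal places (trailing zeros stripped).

Answer: 73

Derivation:
Executing turtle program step by step:
Start: pos=(0,0), heading=0, pen down
FD 3: (0,0) -> (3,0) [heading=0, draw]
PD: pen down
RT 45: heading 0 -> 315
RT 90: heading 315 -> 225
FD 17: (3,0) -> (-9.021,-12.021) [heading=225, draw]
REPEAT 4 [
  -- iteration 1/4 --
  BK 8: (-9.021,-12.021) -> (-3.364,-6.364) [heading=225, draw]
  RT 45: heading 225 -> 180
  RT 45: heading 180 -> 135
  -- iteration 2/4 --
  BK 8: (-3.364,-6.364) -> (2.293,-12.021) [heading=135, draw]
  RT 45: heading 135 -> 90
  RT 45: heading 90 -> 45
  -- iteration 3/4 --
  BK 8: (2.293,-12.021) -> (-3.364,-17.678) [heading=45, draw]
  RT 45: heading 45 -> 0
  RT 45: heading 0 -> 315
  -- iteration 4/4 --
  BK 8: (-3.364,-17.678) -> (-9.021,-12.021) [heading=315, draw]
  RT 45: heading 315 -> 270
  RT 45: heading 270 -> 225
]
RT 45: heading 225 -> 180
FD 10: (-9.021,-12.021) -> (-19.021,-12.021) [heading=180, draw]
RT 241: heading 180 -> 299
FD 11: (-19.021,-12.021) -> (-13.688,-21.642) [heading=299, draw]
LT 135: heading 299 -> 74
Final: pos=(-13.688,-21.642), heading=74, 8 segment(s) drawn

Segment lengths:
  seg 1: (0,0) -> (3,0), length = 3
  seg 2: (3,0) -> (-9.021,-12.021), length = 17
  seg 3: (-9.021,-12.021) -> (-3.364,-6.364), length = 8
  seg 4: (-3.364,-6.364) -> (2.293,-12.021), length = 8
  seg 5: (2.293,-12.021) -> (-3.364,-17.678), length = 8
  seg 6: (-3.364,-17.678) -> (-9.021,-12.021), length = 8
  seg 7: (-9.021,-12.021) -> (-19.021,-12.021), length = 10
  seg 8: (-19.021,-12.021) -> (-13.688,-21.642), length = 11
Total = 73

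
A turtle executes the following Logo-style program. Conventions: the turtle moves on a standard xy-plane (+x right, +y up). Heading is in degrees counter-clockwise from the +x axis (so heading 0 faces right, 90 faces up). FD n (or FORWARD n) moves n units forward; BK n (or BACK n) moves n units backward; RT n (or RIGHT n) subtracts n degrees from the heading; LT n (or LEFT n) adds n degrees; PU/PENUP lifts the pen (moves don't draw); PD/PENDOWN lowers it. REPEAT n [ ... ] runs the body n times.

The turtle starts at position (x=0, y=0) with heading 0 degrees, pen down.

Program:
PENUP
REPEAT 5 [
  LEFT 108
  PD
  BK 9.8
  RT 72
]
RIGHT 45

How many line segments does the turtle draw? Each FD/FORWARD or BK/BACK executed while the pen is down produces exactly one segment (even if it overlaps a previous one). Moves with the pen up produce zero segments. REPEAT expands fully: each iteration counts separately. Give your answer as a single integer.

Answer: 5

Derivation:
Executing turtle program step by step:
Start: pos=(0,0), heading=0, pen down
PU: pen up
REPEAT 5 [
  -- iteration 1/5 --
  LT 108: heading 0 -> 108
  PD: pen down
  BK 9.8: (0,0) -> (3.028,-9.32) [heading=108, draw]
  RT 72: heading 108 -> 36
  -- iteration 2/5 --
  LT 108: heading 36 -> 144
  PD: pen down
  BK 9.8: (3.028,-9.32) -> (10.957,-15.081) [heading=144, draw]
  RT 72: heading 144 -> 72
  -- iteration 3/5 --
  LT 108: heading 72 -> 180
  PD: pen down
  BK 9.8: (10.957,-15.081) -> (20.757,-15.081) [heading=180, draw]
  RT 72: heading 180 -> 108
  -- iteration 4/5 --
  LT 108: heading 108 -> 216
  PD: pen down
  BK 9.8: (20.757,-15.081) -> (28.685,-9.32) [heading=216, draw]
  RT 72: heading 216 -> 144
  -- iteration 5/5 --
  LT 108: heading 144 -> 252
  PD: pen down
  BK 9.8: (28.685,-9.32) -> (31.713,0) [heading=252, draw]
  RT 72: heading 252 -> 180
]
RT 45: heading 180 -> 135
Final: pos=(31.713,0), heading=135, 5 segment(s) drawn
Segments drawn: 5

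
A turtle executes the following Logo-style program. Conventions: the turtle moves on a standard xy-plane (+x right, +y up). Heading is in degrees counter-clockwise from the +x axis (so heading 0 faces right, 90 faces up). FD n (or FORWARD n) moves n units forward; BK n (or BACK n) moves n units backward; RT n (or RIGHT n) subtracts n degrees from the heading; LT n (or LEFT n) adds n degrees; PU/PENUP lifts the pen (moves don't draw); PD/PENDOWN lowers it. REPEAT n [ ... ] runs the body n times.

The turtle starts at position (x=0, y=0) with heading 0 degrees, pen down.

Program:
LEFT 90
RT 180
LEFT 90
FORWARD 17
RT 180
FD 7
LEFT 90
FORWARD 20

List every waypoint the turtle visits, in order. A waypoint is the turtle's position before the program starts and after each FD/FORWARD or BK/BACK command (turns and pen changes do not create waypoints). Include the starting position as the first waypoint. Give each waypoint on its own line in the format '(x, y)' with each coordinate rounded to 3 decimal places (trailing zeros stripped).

Answer: (0, 0)
(17, 0)
(10, 0)
(10, -20)

Derivation:
Executing turtle program step by step:
Start: pos=(0,0), heading=0, pen down
LT 90: heading 0 -> 90
RT 180: heading 90 -> 270
LT 90: heading 270 -> 0
FD 17: (0,0) -> (17,0) [heading=0, draw]
RT 180: heading 0 -> 180
FD 7: (17,0) -> (10,0) [heading=180, draw]
LT 90: heading 180 -> 270
FD 20: (10,0) -> (10,-20) [heading=270, draw]
Final: pos=(10,-20), heading=270, 3 segment(s) drawn
Waypoints (4 total):
(0, 0)
(17, 0)
(10, 0)
(10, -20)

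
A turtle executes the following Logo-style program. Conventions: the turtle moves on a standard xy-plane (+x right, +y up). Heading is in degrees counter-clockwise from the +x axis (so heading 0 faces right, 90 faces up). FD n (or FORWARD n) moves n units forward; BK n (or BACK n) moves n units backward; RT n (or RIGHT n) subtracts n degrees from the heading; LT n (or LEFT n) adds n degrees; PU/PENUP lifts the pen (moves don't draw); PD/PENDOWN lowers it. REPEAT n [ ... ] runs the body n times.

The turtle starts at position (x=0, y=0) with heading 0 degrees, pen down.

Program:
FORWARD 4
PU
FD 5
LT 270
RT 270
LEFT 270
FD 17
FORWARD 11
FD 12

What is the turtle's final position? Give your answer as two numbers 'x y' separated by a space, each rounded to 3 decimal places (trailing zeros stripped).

Answer: 9 -40

Derivation:
Executing turtle program step by step:
Start: pos=(0,0), heading=0, pen down
FD 4: (0,0) -> (4,0) [heading=0, draw]
PU: pen up
FD 5: (4,0) -> (9,0) [heading=0, move]
LT 270: heading 0 -> 270
RT 270: heading 270 -> 0
LT 270: heading 0 -> 270
FD 17: (9,0) -> (9,-17) [heading=270, move]
FD 11: (9,-17) -> (9,-28) [heading=270, move]
FD 12: (9,-28) -> (9,-40) [heading=270, move]
Final: pos=(9,-40), heading=270, 1 segment(s) drawn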